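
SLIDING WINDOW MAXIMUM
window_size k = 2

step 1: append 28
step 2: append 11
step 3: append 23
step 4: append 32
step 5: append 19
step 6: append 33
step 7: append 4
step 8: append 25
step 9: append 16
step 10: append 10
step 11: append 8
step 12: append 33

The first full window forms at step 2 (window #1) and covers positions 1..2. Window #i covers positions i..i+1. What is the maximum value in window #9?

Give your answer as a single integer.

step 1: append 28 -> window=[28] (not full yet)
step 2: append 11 -> window=[28, 11] -> max=28
step 3: append 23 -> window=[11, 23] -> max=23
step 4: append 32 -> window=[23, 32] -> max=32
step 5: append 19 -> window=[32, 19] -> max=32
step 6: append 33 -> window=[19, 33] -> max=33
step 7: append 4 -> window=[33, 4] -> max=33
step 8: append 25 -> window=[4, 25] -> max=25
step 9: append 16 -> window=[25, 16] -> max=25
step 10: append 10 -> window=[16, 10] -> max=16
Window #9 max = 16

Answer: 16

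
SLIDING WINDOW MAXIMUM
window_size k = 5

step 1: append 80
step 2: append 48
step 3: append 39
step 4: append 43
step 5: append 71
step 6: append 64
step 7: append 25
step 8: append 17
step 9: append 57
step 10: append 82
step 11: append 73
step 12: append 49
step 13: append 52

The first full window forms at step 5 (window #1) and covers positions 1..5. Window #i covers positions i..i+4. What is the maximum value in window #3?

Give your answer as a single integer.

step 1: append 80 -> window=[80] (not full yet)
step 2: append 48 -> window=[80, 48] (not full yet)
step 3: append 39 -> window=[80, 48, 39] (not full yet)
step 4: append 43 -> window=[80, 48, 39, 43] (not full yet)
step 5: append 71 -> window=[80, 48, 39, 43, 71] -> max=80
step 6: append 64 -> window=[48, 39, 43, 71, 64] -> max=71
step 7: append 25 -> window=[39, 43, 71, 64, 25] -> max=71
Window #3 max = 71

Answer: 71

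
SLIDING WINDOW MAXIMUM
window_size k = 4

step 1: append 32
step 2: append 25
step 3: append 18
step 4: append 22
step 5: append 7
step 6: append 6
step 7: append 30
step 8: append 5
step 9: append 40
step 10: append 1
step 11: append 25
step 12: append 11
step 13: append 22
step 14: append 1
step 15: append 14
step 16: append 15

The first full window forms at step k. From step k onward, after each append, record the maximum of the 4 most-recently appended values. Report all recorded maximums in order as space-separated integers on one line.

Answer: 32 25 22 30 30 40 40 40 40 25 25 22 22

Derivation:
step 1: append 32 -> window=[32] (not full yet)
step 2: append 25 -> window=[32, 25] (not full yet)
step 3: append 18 -> window=[32, 25, 18] (not full yet)
step 4: append 22 -> window=[32, 25, 18, 22] -> max=32
step 5: append 7 -> window=[25, 18, 22, 7] -> max=25
step 6: append 6 -> window=[18, 22, 7, 6] -> max=22
step 7: append 30 -> window=[22, 7, 6, 30] -> max=30
step 8: append 5 -> window=[7, 6, 30, 5] -> max=30
step 9: append 40 -> window=[6, 30, 5, 40] -> max=40
step 10: append 1 -> window=[30, 5, 40, 1] -> max=40
step 11: append 25 -> window=[5, 40, 1, 25] -> max=40
step 12: append 11 -> window=[40, 1, 25, 11] -> max=40
step 13: append 22 -> window=[1, 25, 11, 22] -> max=25
step 14: append 1 -> window=[25, 11, 22, 1] -> max=25
step 15: append 14 -> window=[11, 22, 1, 14] -> max=22
step 16: append 15 -> window=[22, 1, 14, 15] -> max=22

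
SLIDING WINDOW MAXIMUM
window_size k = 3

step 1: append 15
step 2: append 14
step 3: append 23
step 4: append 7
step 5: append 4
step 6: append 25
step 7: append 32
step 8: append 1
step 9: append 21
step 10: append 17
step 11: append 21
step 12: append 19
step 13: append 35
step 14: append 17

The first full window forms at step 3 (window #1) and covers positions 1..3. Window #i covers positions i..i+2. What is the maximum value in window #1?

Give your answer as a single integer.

Answer: 23

Derivation:
step 1: append 15 -> window=[15] (not full yet)
step 2: append 14 -> window=[15, 14] (not full yet)
step 3: append 23 -> window=[15, 14, 23] -> max=23
Window #1 max = 23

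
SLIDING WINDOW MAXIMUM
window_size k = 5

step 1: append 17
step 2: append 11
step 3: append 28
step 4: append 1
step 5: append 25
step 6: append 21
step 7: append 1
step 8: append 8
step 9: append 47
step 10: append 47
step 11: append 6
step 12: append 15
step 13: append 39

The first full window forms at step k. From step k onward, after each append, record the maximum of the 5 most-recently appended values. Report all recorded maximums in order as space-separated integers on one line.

Answer: 28 28 28 25 47 47 47 47 47

Derivation:
step 1: append 17 -> window=[17] (not full yet)
step 2: append 11 -> window=[17, 11] (not full yet)
step 3: append 28 -> window=[17, 11, 28] (not full yet)
step 4: append 1 -> window=[17, 11, 28, 1] (not full yet)
step 5: append 25 -> window=[17, 11, 28, 1, 25] -> max=28
step 6: append 21 -> window=[11, 28, 1, 25, 21] -> max=28
step 7: append 1 -> window=[28, 1, 25, 21, 1] -> max=28
step 8: append 8 -> window=[1, 25, 21, 1, 8] -> max=25
step 9: append 47 -> window=[25, 21, 1, 8, 47] -> max=47
step 10: append 47 -> window=[21, 1, 8, 47, 47] -> max=47
step 11: append 6 -> window=[1, 8, 47, 47, 6] -> max=47
step 12: append 15 -> window=[8, 47, 47, 6, 15] -> max=47
step 13: append 39 -> window=[47, 47, 6, 15, 39] -> max=47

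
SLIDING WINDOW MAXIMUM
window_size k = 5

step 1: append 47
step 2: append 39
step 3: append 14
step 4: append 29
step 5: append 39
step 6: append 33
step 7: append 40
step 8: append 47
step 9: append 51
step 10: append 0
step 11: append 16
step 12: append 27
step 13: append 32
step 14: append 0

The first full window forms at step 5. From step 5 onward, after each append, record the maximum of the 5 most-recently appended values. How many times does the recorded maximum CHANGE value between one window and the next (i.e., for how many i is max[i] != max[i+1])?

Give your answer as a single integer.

step 1: append 47 -> window=[47] (not full yet)
step 2: append 39 -> window=[47, 39] (not full yet)
step 3: append 14 -> window=[47, 39, 14] (not full yet)
step 4: append 29 -> window=[47, 39, 14, 29] (not full yet)
step 5: append 39 -> window=[47, 39, 14, 29, 39] -> max=47
step 6: append 33 -> window=[39, 14, 29, 39, 33] -> max=39
step 7: append 40 -> window=[14, 29, 39, 33, 40] -> max=40
step 8: append 47 -> window=[29, 39, 33, 40, 47] -> max=47
step 9: append 51 -> window=[39, 33, 40, 47, 51] -> max=51
step 10: append 0 -> window=[33, 40, 47, 51, 0] -> max=51
step 11: append 16 -> window=[40, 47, 51, 0, 16] -> max=51
step 12: append 27 -> window=[47, 51, 0, 16, 27] -> max=51
step 13: append 32 -> window=[51, 0, 16, 27, 32] -> max=51
step 14: append 0 -> window=[0, 16, 27, 32, 0] -> max=32
Recorded maximums: 47 39 40 47 51 51 51 51 51 32
Changes between consecutive maximums: 5

Answer: 5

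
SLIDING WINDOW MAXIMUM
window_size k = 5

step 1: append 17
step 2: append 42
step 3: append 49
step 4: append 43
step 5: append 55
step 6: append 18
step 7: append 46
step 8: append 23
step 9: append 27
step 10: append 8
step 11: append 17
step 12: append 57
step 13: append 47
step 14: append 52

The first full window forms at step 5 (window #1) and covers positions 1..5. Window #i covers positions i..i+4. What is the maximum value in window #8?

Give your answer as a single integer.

step 1: append 17 -> window=[17] (not full yet)
step 2: append 42 -> window=[17, 42] (not full yet)
step 3: append 49 -> window=[17, 42, 49] (not full yet)
step 4: append 43 -> window=[17, 42, 49, 43] (not full yet)
step 5: append 55 -> window=[17, 42, 49, 43, 55] -> max=55
step 6: append 18 -> window=[42, 49, 43, 55, 18] -> max=55
step 7: append 46 -> window=[49, 43, 55, 18, 46] -> max=55
step 8: append 23 -> window=[43, 55, 18, 46, 23] -> max=55
step 9: append 27 -> window=[55, 18, 46, 23, 27] -> max=55
step 10: append 8 -> window=[18, 46, 23, 27, 8] -> max=46
step 11: append 17 -> window=[46, 23, 27, 8, 17] -> max=46
step 12: append 57 -> window=[23, 27, 8, 17, 57] -> max=57
Window #8 max = 57

Answer: 57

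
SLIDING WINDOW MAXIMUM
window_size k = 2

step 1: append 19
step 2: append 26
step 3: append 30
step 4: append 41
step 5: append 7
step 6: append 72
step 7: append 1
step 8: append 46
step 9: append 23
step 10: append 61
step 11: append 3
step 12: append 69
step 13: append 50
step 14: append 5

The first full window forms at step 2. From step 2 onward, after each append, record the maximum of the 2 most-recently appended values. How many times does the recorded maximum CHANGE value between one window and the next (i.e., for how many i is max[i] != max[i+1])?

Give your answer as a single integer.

Answer: 7

Derivation:
step 1: append 19 -> window=[19] (not full yet)
step 2: append 26 -> window=[19, 26] -> max=26
step 3: append 30 -> window=[26, 30] -> max=30
step 4: append 41 -> window=[30, 41] -> max=41
step 5: append 7 -> window=[41, 7] -> max=41
step 6: append 72 -> window=[7, 72] -> max=72
step 7: append 1 -> window=[72, 1] -> max=72
step 8: append 46 -> window=[1, 46] -> max=46
step 9: append 23 -> window=[46, 23] -> max=46
step 10: append 61 -> window=[23, 61] -> max=61
step 11: append 3 -> window=[61, 3] -> max=61
step 12: append 69 -> window=[3, 69] -> max=69
step 13: append 50 -> window=[69, 50] -> max=69
step 14: append 5 -> window=[50, 5] -> max=50
Recorded maximums: 26 30 41 41 72 72 46 46 61 61 69 69 50
Changes between consecutive maximums: 7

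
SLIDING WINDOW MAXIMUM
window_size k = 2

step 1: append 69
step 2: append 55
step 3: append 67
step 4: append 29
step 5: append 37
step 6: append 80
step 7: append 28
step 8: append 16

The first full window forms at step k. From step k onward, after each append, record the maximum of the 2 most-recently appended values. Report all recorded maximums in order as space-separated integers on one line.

step 1: append 69 -> window=[69] (not full yet)
step 2: append 55 -> window=[69, 55] -> max=69
step 3: append 67 -> window=[55, 67] -> max=67
step 4: append 29 -> window=[67, 29] -> max=67
step 5: append 37 -> window=[29, 37] -> max=37
step 6: append 80 -> window=[37, 80] -> max=80
step 7: append 28 -> window=[80, 28] -> max=80
step 8: append 16 -> window=[28, 16] -> max=28

Answer: 69 67 67 37 80 80 28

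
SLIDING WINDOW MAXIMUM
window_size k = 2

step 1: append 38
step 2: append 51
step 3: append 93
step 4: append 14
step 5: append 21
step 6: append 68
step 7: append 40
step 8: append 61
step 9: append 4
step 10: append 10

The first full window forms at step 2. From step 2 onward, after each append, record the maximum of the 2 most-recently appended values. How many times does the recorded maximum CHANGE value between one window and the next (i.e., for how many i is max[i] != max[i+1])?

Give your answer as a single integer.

Answer: 5

Derivation:
step 1: append 38 -> window=[38] (not full yet)
step 2: append 51 -> window=[38, 51] -> max=51
step 3: append 93 -> window=[51, 93] -> max=93
step 4: append 14 -> window=[93, 14] -> max=93
step 5: append 21 -> window=[14, 21] -> max=21
step 6: append 68 -> window=[21, 68] -> max=68
step 7: append 40 -> window=[68, 40] -> max=68
step 8: append 61 -> window=[40, 61] -> max=61
step 9: append 4 -> window=[61, 4] -> max=61
step 10: append 10 -> window=[4, 10] -> max=10
Recorded maximums: 51 93 93 21 68 68 61 61 10
Changes between consecutive maximums: 5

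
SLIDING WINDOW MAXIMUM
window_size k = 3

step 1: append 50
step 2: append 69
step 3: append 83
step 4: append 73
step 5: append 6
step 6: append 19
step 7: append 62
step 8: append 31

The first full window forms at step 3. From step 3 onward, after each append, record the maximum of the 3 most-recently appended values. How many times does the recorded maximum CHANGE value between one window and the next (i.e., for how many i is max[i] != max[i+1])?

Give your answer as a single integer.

Answer: 2

Derivation:
step 1: append 50 -> window=[50] (not full yet)
step 2: append 69 -> window=[50, 69] (not full yet)
step 3: append 83 -> window=[50, 69, 83] -> max=83
step 4: append 73 -> window=[69, 83, 73] -> max=83
step 5: append 6 -> window=[83, 73, 6] -> max=83
step 6: append 19 -> window=[73, 6, 19] -> max=73
step 7: append 62 -> window=[6, 19, 62] -> max=62
step 8: append 31 -> window=[19, 62, 31] -> max=62
Recorded maximums: 83 83 83 73 62 62
Changes between consecutive maximums: 2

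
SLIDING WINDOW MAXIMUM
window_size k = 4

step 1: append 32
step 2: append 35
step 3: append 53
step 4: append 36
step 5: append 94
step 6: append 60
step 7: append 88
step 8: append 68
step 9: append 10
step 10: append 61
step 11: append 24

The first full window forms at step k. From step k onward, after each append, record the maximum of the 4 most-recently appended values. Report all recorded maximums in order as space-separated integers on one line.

Answer: 53 94 94 94 94 88 88 68

Derivation:
step 1: append 32 -> window=[32] (not full yet)
step 2: append 35 -> window=[32, 35] (not full yet)
step 3: append 53 -> window=[32, 35, 53] (not full yet)
step 4: append 36 -> window=[32, 35, 53, 36] -> max=53
step 5: append 94 -> window=[35, 53, 36, 94] -> max=94
step 6: append 60 -> window=[53, 36, 94, 60] -> max=94
step 7: append 88 -> window=[36, 94, 60, 88] -> max=94
step 8: append 68 -> window=[94, 60, 88, 68] -> max=94
step 9: append 10 -> window=[60, 88, 68, 10] -> max=88
step 10: append 61 -> window=[88, 68, 10, 61] -> max=88
step 11: append 24 -> window=[68, 10, 61, 24] -> max=68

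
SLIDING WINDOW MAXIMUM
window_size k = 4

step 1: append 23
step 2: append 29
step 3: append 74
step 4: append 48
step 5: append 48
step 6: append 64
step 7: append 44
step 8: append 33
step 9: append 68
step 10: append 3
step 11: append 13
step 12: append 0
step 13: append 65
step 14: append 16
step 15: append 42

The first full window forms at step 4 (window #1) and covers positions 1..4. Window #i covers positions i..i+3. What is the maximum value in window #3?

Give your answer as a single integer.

step 1: append 23 -> window=[23] (not full yet)
step 2: append 29 -> window=[23, 29] (not full yet)
step 3: append 74 -> window=[23, 29, 74] (not full yet)
step 4: append 48 -> window=[23, 29, 74, 48] -> max=74
step 5: append 48 -> window=[29, 74, 48, 48] -> max=74
step 6: append 64 -> window=[74, 48, 48, 64] -> max=74
Window #3 max = 74

Answer: 74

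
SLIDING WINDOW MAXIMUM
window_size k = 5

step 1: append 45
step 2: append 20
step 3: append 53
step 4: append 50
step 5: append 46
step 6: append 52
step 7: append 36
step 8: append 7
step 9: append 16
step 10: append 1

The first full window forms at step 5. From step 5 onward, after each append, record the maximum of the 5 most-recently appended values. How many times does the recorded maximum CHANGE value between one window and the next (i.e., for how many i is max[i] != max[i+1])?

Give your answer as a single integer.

Answer: 1

Derivation:
step 1: append 45 -> window=[45] (not full yet)
step 2: append 20 -> window=[45, 20] (not full yet)
step 3: append 53 -> window=[45, 20, 53] (not full yet)
step 4: append 50 -> window=[45, 20, 53, 50] (not full yet)
step 5: append 46 -> window=[45, 20, 53, 50, 46] -> max=53
step 6: append 52 -> window=[20, 53, 50, 46, 52] -> max=53
step 7: append 36 -> window=[53, 50, 46, 52, 36] -> max=53
step 8: append 7 -> window=[50, 46, 52, 36, 7] -> max=52
step 9: append 16 -> window=[46, 52, 36, 7, 16] -> max=52
step 10: append 1 -> window=[52, 36, 7, 16, 1] -> max=52
Recorded maximums: 53 53 53 52 52 52
Changes between consecutive maximums: 1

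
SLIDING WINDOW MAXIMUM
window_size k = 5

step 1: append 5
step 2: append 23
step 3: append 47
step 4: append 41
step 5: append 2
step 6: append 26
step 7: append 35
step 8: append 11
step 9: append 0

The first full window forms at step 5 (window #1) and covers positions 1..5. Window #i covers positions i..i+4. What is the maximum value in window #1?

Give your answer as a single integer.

step 1: append 5 -> window=[5] (not full yet)
step 2: append 23 -> window=[5, 23] (not full yet)
step 3: append 47 -> window=[5, 23, 47] (not full yet)
step 4: append 41 -> window=[5, 23, 47, 41] (not full yet)
step 5: append 2 -> window=[5, 23, 47, 41, 2] -> max=47
Window #1 max = 47

Answer: 47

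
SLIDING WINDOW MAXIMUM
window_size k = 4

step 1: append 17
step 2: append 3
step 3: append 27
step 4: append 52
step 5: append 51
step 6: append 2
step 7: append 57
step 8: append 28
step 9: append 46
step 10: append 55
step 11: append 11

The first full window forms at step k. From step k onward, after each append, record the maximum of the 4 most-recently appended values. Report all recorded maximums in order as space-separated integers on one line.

step 1: append 17 -> window=[17] (not full yet)
step 2: append 3 -> window=[17, 3] (not full yet)
step 3: append 27 -> window=[17, 3, 27] (not full yet)
step 4: append 52 -> window=[17, 3, 27, 52] -> max=52
step 5: append 51 -> window=[3, 27, 52, 51] -> max=52
step 6: append 2 -> window=[27, 52, 51, 2] -> max=52
step 7: append 57 -> window=[52, 51, 2, 57] -> max=57
step 8: append 28 -> window=[51, 2, 57, 28] -> max=57
step 9: append 46 -> window=[2, 57, 28, 46] -> max=57
step 10: append 55 -> window=[57, 28, 46, 55] -> max=57
step 11: append 11 -> window=[28, 46, 55, 11] -> max=55

Answer: 52 52 52 57 57 57 57 55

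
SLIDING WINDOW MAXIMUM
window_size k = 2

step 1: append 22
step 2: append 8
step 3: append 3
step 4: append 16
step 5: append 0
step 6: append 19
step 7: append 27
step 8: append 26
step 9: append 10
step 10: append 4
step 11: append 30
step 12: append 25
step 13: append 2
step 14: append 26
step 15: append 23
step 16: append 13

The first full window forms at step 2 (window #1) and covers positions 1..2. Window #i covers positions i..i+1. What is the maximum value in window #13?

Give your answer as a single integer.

step 1: append 22 -> window=[22] (not full yet)
step 2: append 8 -> window=[22, 8] -> max=22
step 3: append 3 -> window=[8, 3] -> max=8
step 4: append 16 -> window=[3, 16] -> max=16
step 5: append 0 -> window=[16, 0] -> max=16
step 6: append 19 -> window=[0, 19] -> max=19
step 7: append 27 -> window=[19, 27] -> max=27
step 8: append 26 -> window=[27, 26] -> max=27
step 9: append 10 -> window=[26, 10] -> max=26
step 10: append 4 -> window=[10, 4] -> max=10
step 11: append 30 -> window=[4, 30] -> max=30
step 12: append 25 -> window=[30, 25] -> max=30
step 13: append 2 -> window=[25, 2] -> max=25
step 14: append 26 -> window=[2, 26] -> max=26
Window #13 max = 26

Answer: 26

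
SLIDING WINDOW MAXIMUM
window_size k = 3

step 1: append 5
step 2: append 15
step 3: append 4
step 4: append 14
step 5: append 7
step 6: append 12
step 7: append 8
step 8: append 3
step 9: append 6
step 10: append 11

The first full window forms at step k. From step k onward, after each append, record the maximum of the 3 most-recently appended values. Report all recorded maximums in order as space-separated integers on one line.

step 1: append 5 -> window=[5] (not full yet)
step 2: append 15 -> window=[5, 15] (not full yet)
step 3: append 4 -> window=[5, 15, 4] -> max=15
step 4: append 14 -> window=[15, 4, 14] -> max=15
step 5: append 7 -> window=[4, 14, 7] -> max=14
step 6: append 12 -> window=[14, 7, 12] -> max=14
step 7: append 8 -> window=[7, 12, 8] -> max=12
step 8: append 3 -> window=[12, 8, 3] -> max=12
step 9: append 6 -> window=[8, 3, 6] -> max=8
step 10: append 11 -> window=[3, 6, 11] -> max=11

Answer: 15 15 14 14 12 12 8 11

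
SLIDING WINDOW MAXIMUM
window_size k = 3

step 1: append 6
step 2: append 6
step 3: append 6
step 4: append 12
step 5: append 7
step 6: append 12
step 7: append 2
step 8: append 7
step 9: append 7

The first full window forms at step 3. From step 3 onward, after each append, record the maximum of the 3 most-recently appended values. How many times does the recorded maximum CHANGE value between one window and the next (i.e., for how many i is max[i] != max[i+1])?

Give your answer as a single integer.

Answer: 2

Derivation:
step 1: append 6 -> window=[6] (not full yet)
step 2: append 6 -> window=[6, 6] (not full yet)
step 3: append 6 -> window=[6, 6, 6] -> max=6
step 4: append 12 -> window=[6, 6, 12] -> max=12
step 5: append 7 -> window=[6, 12, 7] -> max=12
step 6: append 12 -> window=[12, 7, 12] -> max=12
step 7: append 2 -> window=[7, 12, 2] -> max=12
step 8: append 7 -> window=[12, 2, 7] -> max=12
step 9: append 7 -> window=[2, 7, 7] -> max=7
Recorded maximums: 6 12 12 12 12 12 7
Changes between consecutive maximums: 2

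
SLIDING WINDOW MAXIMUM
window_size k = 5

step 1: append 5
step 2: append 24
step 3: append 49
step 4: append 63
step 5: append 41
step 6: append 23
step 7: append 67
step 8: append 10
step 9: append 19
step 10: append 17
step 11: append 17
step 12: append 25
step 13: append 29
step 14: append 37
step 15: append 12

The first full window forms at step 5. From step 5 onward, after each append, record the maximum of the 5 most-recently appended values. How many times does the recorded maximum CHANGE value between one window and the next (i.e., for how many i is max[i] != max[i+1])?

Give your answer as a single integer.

Answer: 4

Derivation:
step 1: append 5 -> window=[5] (not full yet)
step 2: append 24 -> window=[5, 24] (not full yet)
step 3: append 49 -> window=[5, 24, 49] (not full yet)
step 4: append 63 -> window=[5, 24, 49, 63] (not full yet)
step 5: append 41 -> window=[5, 24, 49, 63, 41] -> max=63
step 6: append 23 -> window=[24, 49, 63, 41, 23] -> max=63
step 7: append 67 -> window=[49, 63, 41, 23, 67] -> max=67
step 8: append 10 -> window=[63, 41, 23, 67, 10] -> max=67
step 9: append 19 -> window=[41, 23, 67, 10, 19] -> max=67
step 10: append 17 -> window=[23, 67, 10, 19, 17] -> max=67
step 11: append 17 -> window=[67, 10, 19, 17, 17] -> max=67
step 12: append 25 -> window=[10, 19, 17, 17, 25] -> max=25
step 13: append 29 -> window=[19, 17, 17, 25, 29] -> max=29
step 14: append 37 -> window=[17, 17, 25, 29, 37] -> max=37
step 15: append 12 -> window=[17, 25, 29, 37, 12] -> max=37
Recorded maximums: 63 63 67 67 67 67 67 25 29 37 37
Changes between consecutive maximums: 4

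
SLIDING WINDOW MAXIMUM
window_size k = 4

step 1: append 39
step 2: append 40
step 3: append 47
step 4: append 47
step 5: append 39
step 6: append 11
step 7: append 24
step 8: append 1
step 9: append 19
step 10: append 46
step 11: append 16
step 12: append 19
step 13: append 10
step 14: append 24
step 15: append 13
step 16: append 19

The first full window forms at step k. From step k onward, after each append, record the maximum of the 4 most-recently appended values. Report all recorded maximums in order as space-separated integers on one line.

step 1: append 39 -> window=[39] (not full yet)
step 2: append 40 -> window=[39, 40] (not full yet)
step 3: append 47 -> window=[39, 40, 47] (not full yet)
step 4: append 47 -> window=[39, 40, 47, 47] -> max=47
step 5: append 39 -> window=[40, 47, 47, 39] -> max=47
step 6: append 11 -> window=[47, 47, 39, 11] -> max=47
step 7: append 24 -> window=[47, 39, 11, 24] -> max=47
step 8: append 1 -> window=[39, 11, 24, 1] -> max=39
step 9: append 19 -> window=[11, 24, 1, 19] -> max=24
step 10: append 46 -> window=[24, 1, 19, 46] -> max=46
step 11: append 16 -> window=[1, 19, 46, 16] -> max=46
step 12: append 19 -> window=[19, 46, 16, 19] -> max=46
step 13: append 10 -> window=[46, 16, 19, 10] -> max=46
step 14: append 24 -> window=[16, 19, 10, 24] -> max=24
step 15: append 13 -> window=[19, 10, 24, 13] -> max=24
step 16: append 19 -> window=[10, 24, 13, 19] -> max=24

Answer: 47 47 47 47 39 24 46 46 46 46 24 24 24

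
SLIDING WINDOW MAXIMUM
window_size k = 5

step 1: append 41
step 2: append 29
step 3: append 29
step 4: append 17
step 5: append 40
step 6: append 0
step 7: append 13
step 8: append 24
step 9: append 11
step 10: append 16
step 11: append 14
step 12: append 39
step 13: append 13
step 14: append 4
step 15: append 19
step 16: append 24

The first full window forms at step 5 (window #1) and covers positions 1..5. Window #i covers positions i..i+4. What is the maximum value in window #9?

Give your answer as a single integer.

Answer: 39

Derivation:
step 1: append 41 -> window=[41] (not full yet)
step 2: append 29 -> window=[41, 29] (not full yet)
step 3: append 29 -> window=[41, 29, 29] (not full yet)
step 4: append 17 -> window=[41, 29, 29, 17] (not full yet)
step 5: append 40 -> window=[41, 29, 29, 17, 40] -> max=41
step 6: append 0 -> window=[29, 29, 17, 40, 0] -> max=40
step 7: append 13 -> window=[29, 17, 40, 0, 13] -> max=40
step 8: append 24 -> window=[17, 40, 0, 13, 24] -> max=40
step 9: append 11 -> window=[40, 0, 13, 24, 11] -> max=40
step 10: append 16 -> window=[0, 13, 24, 11, 16] -> max=24
step 11: append 14 -> window=[13, 24, 11, 16, 14] -> max=24
step 12: append 39 -> window=[24, 11, 16, 14, 39] -> max=39
step 13: append 13 -> window=[11, 16, 14, 39, 13] -> max=39
Window #9 max = 39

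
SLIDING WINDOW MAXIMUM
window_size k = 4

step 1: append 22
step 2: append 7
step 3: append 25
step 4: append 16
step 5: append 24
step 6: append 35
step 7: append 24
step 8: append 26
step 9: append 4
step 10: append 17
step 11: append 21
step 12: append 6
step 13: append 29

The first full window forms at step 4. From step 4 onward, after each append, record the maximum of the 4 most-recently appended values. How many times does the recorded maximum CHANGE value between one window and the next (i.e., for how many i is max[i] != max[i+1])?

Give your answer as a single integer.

step 1: append 22 -> window=[22] (not full yet)
step 2: append 7 -> window=[22, 7] (not full yet)
step 3: append 25 -> window=[22, 7, 25] (not full yet)
step 4: append 16 -> window=[22, 7, 25, 16] -> max=25
step 5: append 24 -> window=[7, 25, 16, 24] -> max=25
step 6: append 35 -> window=[25, 16, 24, 35] -> max=35
step 7: append 24 -> window=[16, 24, 35, 24] -> max=35
step 8: append 26 -> window=[24, 35, 24, 26] -> max=35
step 9: append 4 -> window=[35, 24, 26, 4] -> max=35
step 10: append 17 -> window=[24, 26, 4, 17] -> max=26
step 11: append 21 -> window=[26, 4, 17, 21] -> max=26
step 12: append 6 -> window=[4, 17, 21, 6] -> max=21
step 13: append 29 -> window=[17, 21, 6, 29] -> max=29
Recorded maximums: 25 25 35 35 35 35 26 26 21 29
Changes between consecutive maximums: 4

Answer: 4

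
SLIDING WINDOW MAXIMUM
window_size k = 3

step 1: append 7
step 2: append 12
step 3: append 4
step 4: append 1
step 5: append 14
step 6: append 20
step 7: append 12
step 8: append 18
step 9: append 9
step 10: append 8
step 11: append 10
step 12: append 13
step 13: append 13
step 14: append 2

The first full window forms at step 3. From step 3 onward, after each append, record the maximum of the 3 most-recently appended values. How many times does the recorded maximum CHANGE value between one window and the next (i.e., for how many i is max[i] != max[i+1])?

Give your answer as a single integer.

Answer: 5

Derivation:
step 1: append 7 -> window=[7] (not full yet)
step 2: append 12 -> window=[7, 12] (not full yet)
step 3: append 4 -> window=[7, 12, 4] -> max=12
step 4: append 1 -> window=[12, 4, 1] -> max=12
step 5: append 14 -> window=[4, 1, 14] -> max=14
step 6: append 20 -> window=[1, 14, 20] -> max=20
step 7: append 12 -> window=[14, 20, 12] -> max=20
step 8: append 18 -> window=[20, 12, 18] -> max=20
step 9: append 9 -> window=[12, 18, 9] -> max=18
step 10: append 8 -> window=[18, 9, 8] -> max=18
step 11: append 10 -> window=[9, 8, 10] -> max=10
step 12: append 13 -> window=[8, 10, 13] -> max=13
step 13: append 13 -> window=[10, 13, 13] -> max=13
step 14: append 2 -> window=[13, 13, 2] -> max=13
Recorded maximums: 12 12 14 20 20 20 18 18 10 13 13 13
Changes between consecutive maximums: 5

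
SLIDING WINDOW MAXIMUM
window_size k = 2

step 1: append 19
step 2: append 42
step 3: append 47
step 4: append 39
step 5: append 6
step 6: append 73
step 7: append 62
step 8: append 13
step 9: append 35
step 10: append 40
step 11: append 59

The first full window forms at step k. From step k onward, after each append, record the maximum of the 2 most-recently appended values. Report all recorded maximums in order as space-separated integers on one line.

Answer: 42 47 47 39 73 73 62 35 40 59

Derivation:
step 1: append 19 -> window=[19] (not full yet)
step 2: append 42 -> window=[19, 42] -> max=42
step 3: append 47 -> window=[42, 47] -> max=47
step 4: append 39 -> window=[47, 39] -> max=47
step 5: append 6 -> window=[39, 6] -> max=39
step 6: append 73 -> window=[6, 73] -> max=73
step 7: append 62 -> window=[73, 62] -> max=73
step 8: append 13 -> window=[62, 13] -> max=62
step 9: append 35 -> window=[13, 35] -> max=35
step 10: append 40 -> window=[35, 40] -> max=40
step 11: append 59 -> window=[40, 59] -> max=59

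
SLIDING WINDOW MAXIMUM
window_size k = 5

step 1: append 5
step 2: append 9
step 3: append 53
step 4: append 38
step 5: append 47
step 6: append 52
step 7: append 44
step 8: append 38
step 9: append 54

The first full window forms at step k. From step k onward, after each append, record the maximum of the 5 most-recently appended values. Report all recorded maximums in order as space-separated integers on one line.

step 1: append 5 -> window=[5] (not full yet)
step 2: append 9 -> window=[5, 9] (not full yet)
step 3: append 53 -> window=[5, 9, 53] (not full yet)
step 4: append 38 -> window=[5, 9, 53, 38] (not full yet)
step 5: append 47 -> window=[5, 9, 53, 38, 47] -> max=53
step 6: append 52 -> window=[9, 53, 38, 47, 52] -> max=53
step 7: append 44 -> window=[53, 38, 47, 52, 44] -> max=53
step 8: append 38 -> window=[38, 47, 52, 44, 38] -> max=52
step 9: append 54 -> window=[47, 52, 44, 38, 54] -> max=54

Answer: 53 53 53 52 54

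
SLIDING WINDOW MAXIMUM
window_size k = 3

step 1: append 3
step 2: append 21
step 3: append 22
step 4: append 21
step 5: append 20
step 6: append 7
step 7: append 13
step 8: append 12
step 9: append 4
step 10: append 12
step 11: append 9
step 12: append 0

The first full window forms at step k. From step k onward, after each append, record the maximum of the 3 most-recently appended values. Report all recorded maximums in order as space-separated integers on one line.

step 1: append 3 -> window=[3] (not full yet)
step 2: append 21 -> window=[3, 21] (not full yet)
step 3: append 22 -> window=[3, 21, 22] -> max=22
step 4: append 21 -> window=[21, 22, 21] -> max=22
step 5: append 20 -> window=[22, 21, 20] -> max=22
step 6: append 7 -> window=[21, 20, 7] -> max=21
step 7: append 13 -> window=[20, 7, 13] -> max=20
step 8: append 12 -> window=[7, 13, 12] -> max=13
step 9: append 4 -> window=[13, 12, 4] -> max=13
step 10: append 12 -> window=[12, 4, 12] -> max=12
step 11: append 9 -> window=[4, 12, 9] -> max=12
step 12: append 0 -> window=[12, 9, 0] -> max=12

Answer: 22 22 22 21 20 13 13 12 12 12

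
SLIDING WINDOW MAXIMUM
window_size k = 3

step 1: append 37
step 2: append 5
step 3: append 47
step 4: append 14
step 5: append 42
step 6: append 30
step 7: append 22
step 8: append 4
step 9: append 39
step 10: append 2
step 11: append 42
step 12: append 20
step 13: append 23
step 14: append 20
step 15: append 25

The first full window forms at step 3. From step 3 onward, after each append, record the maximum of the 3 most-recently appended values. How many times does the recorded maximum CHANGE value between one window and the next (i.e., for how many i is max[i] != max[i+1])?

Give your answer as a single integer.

step 1: append 37 -> window=[37] (not full yet)
step 2: append 5 -> window=[37, 5] (not full yet)
step 3: append 47 -> window=[37, 5, 47] -> max=47
step 4: append 14 -> window=[5, 47, 14] -> max=47
step 5: append 42 -> window=[47, 14, 42] -> max=47
step 6: append 30 -> window=[14, 42, 30] -> max=42
step 7: append 22 -> window=[42, 30, 22] -> max=42
step 8: append 4 -> window=[30, 22, 4] -> max=30
step 9: append 39 -> window=[22, 4, 39] -> max=39
step 10: append 2 -> window=[4, 39, 2] -> max=39
step 11: append 42 -> window=[39, 2, 42] -> max=42
step 12: append 20 -> window=[2, 42, 20] -> max=42
step 13: append 23 -> window=[42, 20, 23] -> max=42
step 14: append 20 -> window=[20, 23, 20] -> max=23
step 15: append 25 -> window=[23, 20, 25] -> max=25
Recorded maximums: 47 47 47 42 42 30 39 39 42 42 42 23 25
Changes between consecutive maximums: 6

Answer: 6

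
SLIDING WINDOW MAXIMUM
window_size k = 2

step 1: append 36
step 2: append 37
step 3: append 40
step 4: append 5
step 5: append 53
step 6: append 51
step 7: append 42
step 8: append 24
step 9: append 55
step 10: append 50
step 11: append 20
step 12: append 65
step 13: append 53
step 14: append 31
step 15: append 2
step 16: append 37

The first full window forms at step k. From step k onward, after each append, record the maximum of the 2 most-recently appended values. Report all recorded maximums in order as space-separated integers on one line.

step 1: append 36 -> window=[36] (not full yet)
step 2: append 37 -> window=[36, 37] -> max=37
step 3: append 40 -> window=[37, 40] -> max=40
step 4: append 5 -> window=[40, 5] -> max=40
step 5: append 53 -> window=[5, 53] -> max=53
step 6: append 51 -> window=[53, 51] -> max=53
step 7: append 42 -> window=[51, 42] -> max=51
step 8: append 24 -> window=[42, 24] -> max=42
step 9: append 55 -> window=[24, 55] -> max=55
step 10: append 50 -> window=[55, 50] -> max=55
step 11: append 20 -> window=[50, 20] -> max=50
step 12: append 65 -> window=[20, 65] -> max=65
step 13: append 53 -> window=[65, 53] -> max=65
step 14: append 31 -> window=[53, 31] -> max=53
step 15: append 2 -> window=[31, 2] -> max=31
step 16: append 37 -> window=[2, 37] -> max=37

Answer: 37 40 40 53 53 51 42 55 55 50 65 65 53 31 37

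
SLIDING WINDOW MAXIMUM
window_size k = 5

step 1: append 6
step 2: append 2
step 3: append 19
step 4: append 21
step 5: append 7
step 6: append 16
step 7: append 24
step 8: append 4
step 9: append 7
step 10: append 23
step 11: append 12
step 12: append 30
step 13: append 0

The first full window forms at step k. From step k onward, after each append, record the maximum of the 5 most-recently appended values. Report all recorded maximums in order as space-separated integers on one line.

step 1: append 6 -> window=[6] (not full yet)
step 2: append 2 -> window=[6, 2] (not full yet)
step 3: append 19 -> window=[6, 2, 19] (not full yet)
step 4: append 21 -> window=[6, 2, 19, 21] (not full yet)
step 5: append 7 -> window=[6, 2, 19, 21, 7] -> max=21
step 6: append 16 -> window=[2, 19, 21, 7, 16] -> max=21
step 7: append 24 -> window=[19, 21, 7, 16, 24] -> max=24
step 8: append 4 -> window=[21, 7, 16, 24, 4] -> max=24
step 9: append 7 -> window=[7, 16, 24, 4, 7] -> max=24
step 10: append 23 -> window=[16, 24, 4, 7, 23] -> max=24
step 11: append 12 -> window=[24, 4, 7, 23, 12] -> max=24
step 12: append 30 -> window=[4, 7, 23, 12, 30] -> max=30
step 13: append 0 -> window=[7, 23, 12, 30, 0] -> max=30

Answer: 21 21 24 24 24 24 24 30 30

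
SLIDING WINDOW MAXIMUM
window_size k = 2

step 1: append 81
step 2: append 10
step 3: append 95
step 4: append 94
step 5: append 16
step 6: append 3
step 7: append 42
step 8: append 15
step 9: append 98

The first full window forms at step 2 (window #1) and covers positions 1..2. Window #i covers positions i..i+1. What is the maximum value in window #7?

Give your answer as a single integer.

step 1: append 81 -> window=[81] (not full yet)
step 2: append 10 -> window=[81, 10] -> max=81
step 3: append 95 -> window=[10, 95] -> max=95
step 4: append 94 -> window=[95, 94] -> max=95
step 5: append 16 -> window=[94, 16] -> max=94
step 6: append 3 -> window=[16, 3] -> max=16
step 7: append 42 -> window=[3, 42] -> max=42
step 8: append 15 -> window=[42, 15] -> max=42
Window #7 max = 42

Answer: 42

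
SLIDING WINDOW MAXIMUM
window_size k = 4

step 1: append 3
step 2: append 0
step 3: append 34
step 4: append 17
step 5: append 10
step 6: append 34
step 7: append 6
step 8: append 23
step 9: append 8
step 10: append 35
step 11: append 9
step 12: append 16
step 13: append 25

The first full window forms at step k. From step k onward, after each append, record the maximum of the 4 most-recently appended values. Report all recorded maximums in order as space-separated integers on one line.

Answer: 34 34 34 34 34 34 35 35 35 35

Derivation:
step 1: append 3 -> window=[3] (not full yet)
step 2: append 0 -> window=[3, 0] (not full yet)
step 3: append 34 -> window=[3, 0, 34] (not full yet)
step 4: append 17 -> window=[3, 0, 34, 17] -> max=34
step 5: append 10 -> window=[0, 34, 17, 10] -> max=34
step 6: append 34 -> window=[34, 17, 10, 34] -> max=34
step 7: append 6 -> window=[17, 10, 34, 6] -> max=34
step 8: append 23 -> window=[10, 34, 6, 23] -> max=34
step 9: append 8 -> window=[34, 6, 23, 8] -> max=34
step 10: append 35 -> window=[6, 23, 8, 35] -> max=35
step 11: append 9 -> window=[23, 8, 35, 9] -> max=35
step 12: append 16 -> window=[8, 35, 9, 16] -> max=35
step 13: append 25 -> window=[35, 9, 16, 25] -> max=35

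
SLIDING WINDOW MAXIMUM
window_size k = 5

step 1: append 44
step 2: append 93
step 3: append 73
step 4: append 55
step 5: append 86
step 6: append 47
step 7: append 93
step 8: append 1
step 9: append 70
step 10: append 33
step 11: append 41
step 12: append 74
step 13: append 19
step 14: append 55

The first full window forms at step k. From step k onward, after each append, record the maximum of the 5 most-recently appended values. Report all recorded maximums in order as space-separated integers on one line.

step 1: append 44 -> window=[44] (not full yet)
step 2: append 93 -> window=[44, 93] (not full yet)
step 3: append 73 -> window=[44, 93, 73] (not full yet)
step 4: append 55 -> window=[44, 93, 73, 55] (not full yet)
step 5: append 86 -> window=[44, 93, 73, 55, 86] -> max=93
step 6: append 47 -> window=[93, 73, 55, 86, 47] -> max=93
step 7: append 93 -> window=[73, 55, 86, 47, 93] -> max=93
step 8: append 1 -> window=[55, 86, 47, 93, 1] -> max=93
step 9: append 70 -> window=[86, 47, 93, 1, 70] -> max=93
step 10: append 33 -> window=[47, 93, 1, 70, 33] -> max=93
step 11: append 41 -> window=[93, 1, 70, 33, 41] -> max=93
step 12: append 74 -> window=[1, 70, 33, 41, 74] -> max=74
step 13: append 19 -> window=[70, 33, 41, 74, 19] -> max=74
step 14: append 55 -> window=[33, 41, 74, 19, 55] -> max=74

Answer: 93 93 93 93 93 93 93 74 74 74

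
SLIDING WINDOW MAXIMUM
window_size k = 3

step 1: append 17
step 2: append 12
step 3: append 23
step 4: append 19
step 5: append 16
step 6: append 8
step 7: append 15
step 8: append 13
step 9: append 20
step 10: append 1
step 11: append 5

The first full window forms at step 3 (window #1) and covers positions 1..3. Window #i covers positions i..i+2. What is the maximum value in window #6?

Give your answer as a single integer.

Answer: 15

Derivation:
step 1: append 17 -> window=[17] (not full yet)
step 2: append 12 -> window=[17, 12] (not full yet)
step 3: append 23 -> window=[17, 12, 23] -> max=23
step 4: append 19 -> window=[12, 23, 19] -> max=23
step 5: append 16 -> window=[23, 19, 16] -> max=23
step 6: append 8 -> window=[19, 16, 8] -> max=19
step 7: append 15 -> window=[16, 8, 15] -> max=16
step 8: append 13 -> window=[8, 15, 13] -> max=15
Window #6 max = 15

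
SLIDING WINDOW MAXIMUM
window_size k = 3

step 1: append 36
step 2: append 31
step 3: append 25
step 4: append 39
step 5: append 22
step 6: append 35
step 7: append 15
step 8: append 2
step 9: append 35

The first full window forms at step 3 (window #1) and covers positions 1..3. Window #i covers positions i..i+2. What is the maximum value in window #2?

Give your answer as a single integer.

step 1: append 36 -> window=[36] (not full yet)
step 2: append 31 -> window=[36, 31] (not full yet)
step 3: append 25 -> window=[36, 31, 25] -> max=36
step 4: append 39 -> window=[31, 25, 39] -> max=39
Window #2 max = 39

Answer: 39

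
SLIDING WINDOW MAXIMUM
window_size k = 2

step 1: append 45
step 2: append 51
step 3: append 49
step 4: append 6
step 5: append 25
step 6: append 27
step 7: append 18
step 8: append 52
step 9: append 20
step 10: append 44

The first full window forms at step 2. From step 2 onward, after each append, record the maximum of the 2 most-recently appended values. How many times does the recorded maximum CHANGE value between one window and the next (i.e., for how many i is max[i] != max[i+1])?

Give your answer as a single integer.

step 1: append 45 -> window=[45] (not full yet)
step 2: append 51 -> window=[45, 51] -> max=51
step 3: append 49 -> window=[51, 49] -> max=51
step 4: append 6 -> window=[49, 6] -> max=49
step 5: append 25 -> window=[6, 25] -> max=25
step 6: append 27 -> window=[25, 27] -> max=27
step 7: append 18 -> window=[27, 18] -> max=27
step 8: append 52 -> window=[18, 52] -> max=52
step 9: append 20 -> window=[52, 20] -> max=52
step 10: append 44 -> window=[20, 44] -> max=44
Recorded maximums: 51 51 49 25 27 27 52 52 44
Changes between consecutive maximums: 5

Answer: 5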